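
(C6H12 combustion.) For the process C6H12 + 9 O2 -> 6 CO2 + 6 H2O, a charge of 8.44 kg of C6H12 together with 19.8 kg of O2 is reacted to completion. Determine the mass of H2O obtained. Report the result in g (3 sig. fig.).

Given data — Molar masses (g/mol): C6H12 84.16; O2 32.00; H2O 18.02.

7430 g

n(C6H12) = 8.440×1000 / 84.16 = 100.3 mol
n(O2) = 19.80×1000 / 32.00 = 618.8 mol
n/ν for C6H12 = 100.3/1 = 100.3
n/ν for O2 = 618.8/9 = 68.76
Smallest n/ν is O2 → limiting reagent.
n(H2O) = (6/9) × 618.8 = 412.5 mol
mass = 412.5 × 18.02 = 7433 g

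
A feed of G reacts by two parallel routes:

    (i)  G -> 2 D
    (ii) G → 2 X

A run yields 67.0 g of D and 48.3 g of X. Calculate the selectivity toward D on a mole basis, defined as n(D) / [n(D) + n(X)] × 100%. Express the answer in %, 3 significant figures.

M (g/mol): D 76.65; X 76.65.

58.1 %

n(D) = 67.0 / 76.65 = 0.8741 mol
n(X) = 48.3 / 76.65 = 0.6301 mol
selectivity = 0.8741/(0.8741+0.6301) × 100 = 58.11 %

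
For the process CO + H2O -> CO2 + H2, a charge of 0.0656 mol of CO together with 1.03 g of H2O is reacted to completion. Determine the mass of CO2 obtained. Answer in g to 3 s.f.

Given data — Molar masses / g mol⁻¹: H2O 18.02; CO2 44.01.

n(CO) = 0.06560 mol
n(H2O) = 1.030 / 18.02 = 0.05716 mol
n/ν for CO = 0.06560/1 = 0.06560
n/ν for H2O = 0.05716/1 = 0.05716
Smallest n/ν is H2O → limiting reagent.
n(CO2) = (1/1) × 0.05716 = 0.05716 mol
mass = 0.05716 × 44.01 = 2.516 g

2.52 g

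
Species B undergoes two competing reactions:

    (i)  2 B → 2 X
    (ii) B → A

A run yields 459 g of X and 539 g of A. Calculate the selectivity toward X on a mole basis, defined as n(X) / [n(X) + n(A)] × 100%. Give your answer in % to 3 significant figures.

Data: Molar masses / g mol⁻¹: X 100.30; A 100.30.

46.0 %

n(X) = 459 / 100.30 = 4.576 mol
n(A) = 539 / 100.30 = 5.374 mol
selectivity = 4.576/(4.576+5.374) × 100 = 45.99 %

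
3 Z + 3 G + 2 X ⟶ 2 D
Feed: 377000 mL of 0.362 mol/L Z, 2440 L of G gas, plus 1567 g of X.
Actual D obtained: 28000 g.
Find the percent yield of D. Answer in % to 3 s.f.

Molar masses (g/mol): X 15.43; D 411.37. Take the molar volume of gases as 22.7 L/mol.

n(Z) = 0.362 × 377000/1000 = 136.5 mol
n(G) = 2440 / 22.7 = 107.5 mol
n(X) = 1567 / 15.43 = 101.6 mol
n/ν → Z: 45.50, G: 35.83, X: 50.80; G is limiting.
theoretical n(D) = (2/3) × 107.5 = 71.67 mol → 29480 g
% yield = 28000 / 29480 × 100 = 94.98 %

95.0 %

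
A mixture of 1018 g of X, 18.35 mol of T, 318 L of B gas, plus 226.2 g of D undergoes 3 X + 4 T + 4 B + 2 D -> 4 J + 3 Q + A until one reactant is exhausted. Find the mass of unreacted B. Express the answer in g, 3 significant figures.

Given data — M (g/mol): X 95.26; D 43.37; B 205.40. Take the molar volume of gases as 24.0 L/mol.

579 g

n(X) = 1018 / 95.26 = 10.69 mol
n(T) = 18.35 mol
n(B) = 318.0 / 24.0 = 13.25 mol
n(D) = 226.2 / 43.37 = 5.216 mol
n/ν → X: 3.563, T: 4.588, B: 3.313, D: 2.608; D is limiting.
B consumed = (4/2) × 5.216 = 10.43 mol
B remaining = 13.25 − 10.43 = 2.820 mol
mass = 2.820 × 205.40 = 579.2 g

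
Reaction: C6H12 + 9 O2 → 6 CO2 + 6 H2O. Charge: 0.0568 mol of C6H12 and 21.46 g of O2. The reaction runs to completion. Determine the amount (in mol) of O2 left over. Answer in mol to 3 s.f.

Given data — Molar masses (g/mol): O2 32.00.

0.159 mol

n(C6H12) = 0.05680 mol
n(O2) = 21.46 / 32.00 = 0.6706 mol
n/ν → C6H12: 0.05680, O2: 0.07451; C6H12 is limiting.
O2 consumed = (9/1) × 0.05680 = 0.5112 mol
O2 remaining = 0.6706 − 0.5112 = 0.1594 mol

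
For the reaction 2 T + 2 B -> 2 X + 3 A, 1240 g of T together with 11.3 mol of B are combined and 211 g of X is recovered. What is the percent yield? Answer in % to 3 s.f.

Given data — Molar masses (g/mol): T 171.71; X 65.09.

n(T) = 1240 / 171.71 = 7.221 mol
n(B) = 11.30 mol
n/ν → T: 3.611, B: 5.650; T is limiting.
theoretical n(X) = (2/2) × 7.221 = 7.221 mol → 470.0 g
% yield = 211 / 470.0 × 100 = 44.89 %

44.9 %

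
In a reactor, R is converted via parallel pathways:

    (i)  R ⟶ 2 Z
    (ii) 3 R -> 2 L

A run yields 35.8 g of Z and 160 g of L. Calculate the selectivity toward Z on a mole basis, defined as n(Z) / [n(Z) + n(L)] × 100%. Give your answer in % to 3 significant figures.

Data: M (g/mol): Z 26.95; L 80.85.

40.2 %

n(Z) = 35.8 / 26.95 = 1.328 mol
n(L) = 160 / 80.85 = 1.979 mol
selectivity = 1.328/(1.328+1.979) × 100 = 40.16 %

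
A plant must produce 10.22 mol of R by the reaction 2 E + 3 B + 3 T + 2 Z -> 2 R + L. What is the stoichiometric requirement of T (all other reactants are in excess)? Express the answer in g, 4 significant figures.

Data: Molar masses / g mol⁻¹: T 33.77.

517.7 g

n(R) = 10.22 mol
n(T) = (3/2) × 10.22 = 15.33 mol
mass = 15.33 × 33.77 = 517.7 g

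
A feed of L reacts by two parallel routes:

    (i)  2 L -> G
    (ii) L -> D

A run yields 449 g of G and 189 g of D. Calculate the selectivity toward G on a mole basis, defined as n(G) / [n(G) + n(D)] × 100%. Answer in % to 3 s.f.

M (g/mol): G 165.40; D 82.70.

n(G) = 449 / 165.40 = 2.715 mol
n(D) = 189 / 82.70 = 2.285 mol
selectivity = 2.715/(2.715+2.285) × 100 = 54.30 %

54.3 %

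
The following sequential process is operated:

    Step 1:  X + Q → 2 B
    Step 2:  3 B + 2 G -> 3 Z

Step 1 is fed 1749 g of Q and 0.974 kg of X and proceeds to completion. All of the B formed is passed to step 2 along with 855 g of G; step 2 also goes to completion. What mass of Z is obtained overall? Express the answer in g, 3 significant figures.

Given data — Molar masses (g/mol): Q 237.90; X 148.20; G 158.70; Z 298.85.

Step 1:
n(Q) = 1749 / 237.90 = 7.352 mol
n(X) = 0.9740×1000 / 148.20 = 6.572 mol
n/ν for Q = 7.352/1 = 7.352
n/ν for X = 6.572/1 = 6.572
Smallest n/ν is X → limiting reagent.
n(B) produced = (2/1) × 6.572 = 13.14 mol
Step 2:
n(B) available = 13.14 mol
n(G) = 855.0 / 158.70 = 5.388 mol
n/ν for B = 13.14/3 = 4.380
n/ν for G = 5.388/2 = 2.694
Smallest n/ν is G → limiting reagent.
n(Z) = (3/2) × 5.388 = 8.082 mol
mass = 8.082 × 298.85 = 2415 g

2420 g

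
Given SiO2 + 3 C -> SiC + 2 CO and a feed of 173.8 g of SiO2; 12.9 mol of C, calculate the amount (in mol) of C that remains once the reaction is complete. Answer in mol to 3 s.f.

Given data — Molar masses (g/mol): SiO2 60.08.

4.22 mol

n(SiO2) = 173.8 / 60.08 = 2.893 mol
n(C) = 12.90 mol
n/ν → SiO2: 2.893, C: 4.300; SiO2 is limiting.
C consumed = (3/1) × 2.893 = 8.679 mol
C remaining = 12.90 − 8.679 = 4.221 mol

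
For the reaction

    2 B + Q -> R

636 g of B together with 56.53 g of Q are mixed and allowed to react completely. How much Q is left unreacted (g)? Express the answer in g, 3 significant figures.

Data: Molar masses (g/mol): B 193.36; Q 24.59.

n(B) = 636.0 / 193.36 = 3.289 mol
n(Q) = 56.53 / 24.59 = 2.299 mol
n/ν → B: 1.645, Q: 2.299; B is limiting.
Q consumed = (1/2) × 3.289 = 1.645 mol
Q remaining = 2.299 − 1.645 = 0.6540 mol
mass = 0.6540 × 24.59 = 16.08 g

16.1 g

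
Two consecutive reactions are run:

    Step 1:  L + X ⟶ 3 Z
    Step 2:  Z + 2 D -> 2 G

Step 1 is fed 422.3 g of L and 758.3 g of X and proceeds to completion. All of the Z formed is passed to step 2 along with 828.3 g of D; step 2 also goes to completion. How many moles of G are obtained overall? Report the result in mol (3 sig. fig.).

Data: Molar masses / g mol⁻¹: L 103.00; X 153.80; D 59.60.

Step 1:
n(L) = 422.3 / 103.00 = 4.100 mol
n(X) = 758.3 / 153.80 = 4.930 mol
n/ν for L = 4.100/1 = 4.100
n/ν for X = 4.930/1 = 4.930
Smallest n/ν is L → limiting reagent.
n(Z) produced = (3/1) × 4.100 = 12.30 mol
Step 2:
n(Z) available = 12.30 mol
n(D) = 828.3 / 59.60 = 13.90 mol
n/ν for Z = 12.30/1 = 12.30
n/ν for D = 13.90/2 = 6.950
Smallest n/ν is D → limiting reagent.
n(G) = (2/2) × 13.90 = 13.90 mol

13.9 mol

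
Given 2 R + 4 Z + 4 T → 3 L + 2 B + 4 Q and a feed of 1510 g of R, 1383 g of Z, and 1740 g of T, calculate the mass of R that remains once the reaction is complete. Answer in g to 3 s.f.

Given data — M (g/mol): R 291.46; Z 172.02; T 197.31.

n(R) = 1510 / 291.46 = 5.181 mol
n(Z) = 1383 / 172.02 = 8.040 mol
n(T) = 1740 / 197.31 = 8.819 mol
n/ν for R = 5.181/2 = 2.591
n/ν for Z = 8.040/4 = 2.010
n/ν for T = 8.819/4 = 2.205
Smallest n/ν is Z → limiting reagent.
R consumed = (2/4) × 8.040 = 4.020 mol
R remaining = 5.181 − 4.020 = 1.161 mol
mass = 1.161 × 291.46 = 338.4 g

338 g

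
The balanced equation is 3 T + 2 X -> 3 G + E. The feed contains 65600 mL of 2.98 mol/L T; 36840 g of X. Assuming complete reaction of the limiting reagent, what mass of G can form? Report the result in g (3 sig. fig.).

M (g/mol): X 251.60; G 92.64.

n(T) = 2.98 × 65600/1000 = 195.5 mol
n(X) = 36840 / 251.60 = 146.4 mol
n/ν for T = 195.5/3 = 65.17
n/ν for X = 146.4/2 = 73.20
Smallest n/ν is T → limiting reagent.
n(G) = (3/3) × 195.5 = 195.5 mol
mass = 195.5 × 92.64 = 18110 g

18100 g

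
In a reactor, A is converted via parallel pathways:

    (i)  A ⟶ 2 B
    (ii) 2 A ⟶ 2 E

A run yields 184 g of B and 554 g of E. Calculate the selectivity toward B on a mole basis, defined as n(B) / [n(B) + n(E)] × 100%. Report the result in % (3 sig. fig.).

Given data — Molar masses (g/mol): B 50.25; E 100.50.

39.9 %

n(B) = 184 / 50.25 = 3.662 mol
n(E) = 554 / 100.50 = 5.512 mol
selectivity = 3.662/(3.662+5.512) × 100 = 39.92 %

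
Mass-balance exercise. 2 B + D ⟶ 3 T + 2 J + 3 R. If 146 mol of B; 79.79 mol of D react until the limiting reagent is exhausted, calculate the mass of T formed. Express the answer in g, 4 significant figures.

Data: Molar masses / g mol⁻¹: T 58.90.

n(B) = 146.0 mol
n(D) = 79.79 mol
n/ν → B: 73.00, D: 79.79; B is limiting.
n(T) = (3/2) × 146.0 = 219.0 mol
mass = 219.0 × 58.90 = 12900 g

12900 g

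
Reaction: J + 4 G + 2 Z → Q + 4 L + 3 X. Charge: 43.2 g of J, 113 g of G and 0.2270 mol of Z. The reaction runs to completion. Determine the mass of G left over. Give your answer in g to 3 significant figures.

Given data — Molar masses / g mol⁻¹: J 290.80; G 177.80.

n(J) = 43.20 / 290.80 = 0.1486 mol
n(G) = 113.0 / 177.80 = 0.6355 mol
n(Z) = 0.2270 mol
n/ν for J = 0.1486/1 = 0.1486
n/ν for G = 0.6355/4 = 0.1589
n/ν for Z = 0.2270/2 = 0.1135
Smallest n/ν is Z → limiting reagent.
G consumed = (4/2) × 0.2270 = 0.4540 mol
G remaining = 0.6355 − 0.4540 = 0.1815 mol
mass = 0.1815 × 177.80 = 32.27 g

32.3 g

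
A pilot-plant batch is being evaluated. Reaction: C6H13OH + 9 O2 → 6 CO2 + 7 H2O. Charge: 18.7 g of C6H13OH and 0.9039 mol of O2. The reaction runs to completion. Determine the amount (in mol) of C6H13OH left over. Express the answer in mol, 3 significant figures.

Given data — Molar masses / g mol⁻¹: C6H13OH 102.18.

0.0826 mol

n(C6H13OH) = 18.70 / 102.18 = 0.1830 mol
n(O2) = 0.9039 mol
n/ν → C6H13OH: 0.1830, O2: 0.1004; O2 is limiting.
C6H13OH consumed = (1/9) × 0.9039 = 0.1004 mol
C6H13OH remaining = 0.1830 − 0.1004 = 0.08260 mol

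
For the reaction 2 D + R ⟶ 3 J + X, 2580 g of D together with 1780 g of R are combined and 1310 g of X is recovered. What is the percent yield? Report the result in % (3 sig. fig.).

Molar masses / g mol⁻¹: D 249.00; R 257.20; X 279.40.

n(D) = 2580 / 249.00 = 10.36 mol
n(R) = 1780 / 257.20 = 6.921 mol
n/ν for D = 10.36/2 = 5.180
n/ν for R = 6.921/1 = 6.921
Smallest n/ν is D → limiting reagent.
theoretical n(X) = (1/2) × 10.36 = 5.180 mol → 1447 g
% yield = 1310 / 1447 × 100 = 90.53 %

90.5 %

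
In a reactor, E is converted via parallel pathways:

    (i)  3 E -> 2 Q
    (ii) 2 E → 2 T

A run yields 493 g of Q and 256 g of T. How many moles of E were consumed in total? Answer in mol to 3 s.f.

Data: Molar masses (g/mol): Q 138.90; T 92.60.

8.09 mol

n(Q) = 493 / 138.90 = 3.549 mol
n(T) = 256 / 92.60 = 2.765 mol
n(E) via (i) = (3/2)×3.549 = 5.324 mol
n(E) via (ii) = (2/2)×2.765 = 2.765 mol
total n(E) = 5.324 + 2.765 = 8.089 mol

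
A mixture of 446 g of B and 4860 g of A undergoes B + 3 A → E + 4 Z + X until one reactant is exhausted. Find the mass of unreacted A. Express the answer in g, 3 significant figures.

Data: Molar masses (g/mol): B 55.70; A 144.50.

n(B) = 446.0 / 55.70 = 8.007 mol
n(A) = 4860 / 144.50 = 33.63 mol
n/ν → B: 8.007, A: 11.21; B is limiting.
A consumed = (3/1) × 8.007 = 24.02 mol
A remaining = 33.63 − 24.02 = 9.610 mol
mass = 9.610 × 144.50 = 1389 g

1390 g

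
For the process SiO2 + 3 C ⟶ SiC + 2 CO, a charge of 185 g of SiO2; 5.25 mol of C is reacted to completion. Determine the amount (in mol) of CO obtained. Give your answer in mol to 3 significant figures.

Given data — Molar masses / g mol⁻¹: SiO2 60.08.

3.50 mol

n(SiO2) = 185.0 / 60.08 = 3.079 mol
n(C) = 5.250 mol
n/ν for SiO2 = 3.079/1 = 3.079
n/ν for C = 5.250/3 = 1.750
Smallest n/ν is C → limiting reagent.
n(CO) = (2/3) × 5.250 = 3.500 mol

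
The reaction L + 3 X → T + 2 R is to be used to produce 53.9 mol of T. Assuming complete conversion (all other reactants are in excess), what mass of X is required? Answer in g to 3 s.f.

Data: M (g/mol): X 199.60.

32300 g

n(T) = 53.90 mol
n(X) = (3/1) × 53.90 = 161.7 mol
mass = 161.7 × 199.60 = 32280 g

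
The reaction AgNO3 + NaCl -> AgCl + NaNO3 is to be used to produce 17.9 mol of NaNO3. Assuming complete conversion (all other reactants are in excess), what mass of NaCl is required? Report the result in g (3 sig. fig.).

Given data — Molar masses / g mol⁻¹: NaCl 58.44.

1050 g

n(NaNO3) = 17.90 mol
n(NaCl) = (1/1) × 17.90 = 17.90 mol
mass = 17.90 × 58.44 = 1046 g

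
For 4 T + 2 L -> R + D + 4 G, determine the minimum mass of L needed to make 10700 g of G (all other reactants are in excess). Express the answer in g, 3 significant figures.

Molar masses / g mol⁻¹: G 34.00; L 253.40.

n(G) = 10700 / 34.00 = 314.7 mol
n(L) = (2/4) × 314.7 = 157.4 mol
mass = 157.4 × 253.40 = 39890 g

39900 g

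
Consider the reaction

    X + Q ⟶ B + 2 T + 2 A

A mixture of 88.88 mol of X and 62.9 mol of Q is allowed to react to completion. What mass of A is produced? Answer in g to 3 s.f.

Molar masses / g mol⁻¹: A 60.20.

7570 g

n(X) = 88.88 mol
n(Q) = 62.90 mol
n/ν for X = 88.88/1 = 88.88
n/ν for Q = 62.90/1 = 62.90
Smallest n/ν is Q → limiting reagent.
n(A) = (2/1) × 62.90 = 125.8 mol
mass = 125.8 × 60.20 = 7573 g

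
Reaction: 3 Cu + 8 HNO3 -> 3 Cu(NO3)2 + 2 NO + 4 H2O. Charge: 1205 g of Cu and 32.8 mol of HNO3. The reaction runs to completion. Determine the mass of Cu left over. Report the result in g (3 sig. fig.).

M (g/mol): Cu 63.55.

423 g

n(Cu) = 1205 / 63.55 = 18.96 mol
n(HNO3) = 32.80 mol
n/ν for Cu = 18.96/3 = 6.320
n/ν for HNO3 = 32.80/8 = 4.100
Smallest n/ν is HNO3 → limiting reagent.
Cu consumed = (3/8) × 32.80 = 12.30 mol
Cu remaining = 18.96 − 12.30 = 6.660 mol
mass = 6.660 × 63.55 = 423.2 g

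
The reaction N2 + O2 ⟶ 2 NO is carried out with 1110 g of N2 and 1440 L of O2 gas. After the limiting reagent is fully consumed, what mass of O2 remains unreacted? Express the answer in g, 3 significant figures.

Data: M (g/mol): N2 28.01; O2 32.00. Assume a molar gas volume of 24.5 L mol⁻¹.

n(N2) = 1110 / 28.01 = 39.63 mol
n(O2) = 1440 / 24.5 = 58.78 mol
n/ν → N2: 39.63, O2: 58.78; N2 is limiting.
O2 consumed = (1/1) × 39.63 = 39.63 mol
O2 remaining = 58.78 − 39.63 = 19.15 mol
mass = 19.15 × 32.00 = 612.8 g

613 g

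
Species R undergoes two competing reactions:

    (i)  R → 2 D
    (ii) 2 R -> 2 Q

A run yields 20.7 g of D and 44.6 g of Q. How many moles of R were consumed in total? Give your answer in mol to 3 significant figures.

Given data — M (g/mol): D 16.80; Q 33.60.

1.94 mol

n(D) = 20.7 / 16.80 = 1.232 mol
n(Q) = 44.6 / 33.60 = 1.327 mol
n(R) via (i) = (1/2)×1.232 = 0.6160 mol
n(R) via (ii) = (2/2)×1.327 = 1.327 mol
total n(R) = 0.6160 + 1.327 = 1.943 mol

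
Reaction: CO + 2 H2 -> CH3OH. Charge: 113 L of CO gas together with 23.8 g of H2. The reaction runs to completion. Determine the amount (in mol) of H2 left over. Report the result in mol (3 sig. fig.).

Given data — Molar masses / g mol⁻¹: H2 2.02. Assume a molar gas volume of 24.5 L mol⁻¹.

n(CO) = 113.0 / 24.5 = 4.612 mol
n(H2) = 23.80 / 2.02 = 11.78 mol
n/ν for CO = 4.612/1 = 4.612
n/ν for H2 = 11.78/2 = 5.890
Smallest n/ν is CO → limiting reagent.
H2 consumed = (2/1) × 4.612 = 9.224 mol
H2 remaining = 11.78 − 9.224 = 2.556 mol

2.56 mol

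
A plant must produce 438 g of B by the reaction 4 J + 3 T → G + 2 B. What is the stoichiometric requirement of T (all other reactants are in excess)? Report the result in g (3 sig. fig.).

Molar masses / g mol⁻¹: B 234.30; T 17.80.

n(B) = 438 / 234.30 = 1.869 mol
n(T) = (3/2) × 1.869 = 2.804 mol
mass = 2.804 × 17.80 = 49.91 g

49.9 g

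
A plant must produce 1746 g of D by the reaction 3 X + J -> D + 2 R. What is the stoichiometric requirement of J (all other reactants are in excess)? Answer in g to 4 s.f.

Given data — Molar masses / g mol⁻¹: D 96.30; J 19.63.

355.9 g

n(D) = 1746 / 96.30 = 18.13 mol
n(J) = (1/1) × 18.13 = 18.13 mol
mass = 18.13 × 19.63 = 355.9 g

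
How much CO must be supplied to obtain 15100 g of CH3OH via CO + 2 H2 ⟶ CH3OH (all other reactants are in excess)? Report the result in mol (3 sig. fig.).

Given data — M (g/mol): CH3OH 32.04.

471 mol

n(CH3OH) = 15100 / 32.04 = 471.3 mol
n(CO) = (1/1) × 471.3 = 471.3 mol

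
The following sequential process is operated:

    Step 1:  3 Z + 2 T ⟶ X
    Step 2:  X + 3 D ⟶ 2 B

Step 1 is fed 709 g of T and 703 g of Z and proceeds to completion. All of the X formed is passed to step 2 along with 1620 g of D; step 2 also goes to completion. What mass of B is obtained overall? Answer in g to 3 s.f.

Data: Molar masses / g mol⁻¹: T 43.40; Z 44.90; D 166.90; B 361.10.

2340 g

Step 1:
n(T) = 709.0 / 43.40 = 16.34 mol
n(Z) = 703.0 / 44.90 = 15.66 mol
n/ν for T = 16.34/2 = 8.170
n/ν for Z = 15.66/3 = 5.220
Smallest n/ν is Z → limiting reagent.
n(X) produced = (1/3) × 15.66 = 5.220 mol
Step 2:
n(X) available = 5.220 mol
n(D) = 1620 / 166.90 = 9.706 mol
n/ν for X = 5.220/1 = 5.220
n/ν for D = 9.706/3 = 3.235
Smallest n/ν is D → limiting reagent.
n(B) = (2/3) × 9.706 = 6.471 mol
mass = 6.471 × 361.10 = 2337 g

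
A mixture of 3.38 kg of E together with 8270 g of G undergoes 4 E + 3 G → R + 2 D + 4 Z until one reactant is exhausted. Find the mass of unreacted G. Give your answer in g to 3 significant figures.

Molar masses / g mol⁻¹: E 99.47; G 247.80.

1950 g

n(E) = 3.380×1000 / 99.47 = 33.98 mol
n(G) = 8270 / 247.80 = 33.37 mol
n/ν for E = 33.98/4 = 8.495
n/ν for G = 33.37/3 = 11.12
Smallest n/ν is E → limiting reagent.
G consumed = (3/4) × 33.98 = 25.49 mol
G remaining = 33.37 − 25.49 = 7.880 mol
mass = 7.880 × 247.80 = 1953 g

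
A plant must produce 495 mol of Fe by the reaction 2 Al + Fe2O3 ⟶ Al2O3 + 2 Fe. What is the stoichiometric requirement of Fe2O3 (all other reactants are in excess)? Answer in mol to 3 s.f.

n(Fe) = 495.0 mol
n(Fe2O3) = (1/2) × 495.0 = 247.5 mol

248 mol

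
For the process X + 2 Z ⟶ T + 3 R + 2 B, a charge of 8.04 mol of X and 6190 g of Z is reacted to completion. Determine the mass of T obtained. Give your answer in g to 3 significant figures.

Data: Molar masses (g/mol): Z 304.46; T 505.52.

n(X) = 8.040 mol
n(Z) = 6190 / 304.46 = 20.33 mol
n/ν → X: 8.040, Z: 10.17; X is limiting.
n(T) = (1/1) × 8.040 = 8.040 mol
mass = 8.040 × 505.52 = 4064 g

4060 g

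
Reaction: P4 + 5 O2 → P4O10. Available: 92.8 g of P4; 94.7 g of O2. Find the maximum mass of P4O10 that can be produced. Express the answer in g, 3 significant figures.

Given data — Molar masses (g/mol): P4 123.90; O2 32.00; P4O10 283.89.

n(P4) = 92.80 / 123.90 = 0.7490 mol
n(O2) = 94.70 / 32.00 = 2.959 mol
n/ν for P4 = 0.7490/1 = 0.7490
n/ν for O2 = 2.959/5 = 0.5918
Smallest n/ν is O2 → limiting reagent.
n(P4O10) = (1/5) × 2.959 = 0.5918 mol
mass = 0.5918 × 283.89 = 168.0 g

168 g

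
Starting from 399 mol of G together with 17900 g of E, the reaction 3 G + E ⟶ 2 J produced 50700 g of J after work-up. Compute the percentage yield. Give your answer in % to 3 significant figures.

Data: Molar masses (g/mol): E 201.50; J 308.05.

92.6 %

n(G) = 399.0 mol
n(E) = 17900 / 201.50 = 88.83 mol
n/ν → G: 133.0, E: 88.83; E is limiting.
theoretical n(J) = (2/1) × 88.83 = 177.7 mol → 54740 g
% yield = 50700 / 54740 × 100 = 92.62 %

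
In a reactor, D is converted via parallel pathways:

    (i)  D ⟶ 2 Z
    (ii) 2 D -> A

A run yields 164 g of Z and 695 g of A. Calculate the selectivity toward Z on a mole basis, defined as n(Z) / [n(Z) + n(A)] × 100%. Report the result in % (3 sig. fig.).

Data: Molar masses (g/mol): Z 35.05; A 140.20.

n(Z) = 164 / 35.05 = 4.679 mol
n(A) = 695 / 140.20 = 4.957 mol
selectivity = 4.679/(4.679+4.957) × 100 = 48.56 %

48.6 %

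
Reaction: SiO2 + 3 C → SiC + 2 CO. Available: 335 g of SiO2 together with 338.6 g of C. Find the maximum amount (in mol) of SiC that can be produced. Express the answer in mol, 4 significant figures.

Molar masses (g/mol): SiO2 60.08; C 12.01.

5.576 mol

n(SiO2) = 335.0 / 60.08 = 5.576 mol
n(C) = 338.6 / 12.01 = 28.19 mol
n/ν for SiO2 = 5.576/1 = 5.576
n/ν for C = 28.19/3 = 9.397
Smallest n/ν is SiO2 → limiting reagent.
n(SiC) = (1/1) × 5.576 = 5.576 mol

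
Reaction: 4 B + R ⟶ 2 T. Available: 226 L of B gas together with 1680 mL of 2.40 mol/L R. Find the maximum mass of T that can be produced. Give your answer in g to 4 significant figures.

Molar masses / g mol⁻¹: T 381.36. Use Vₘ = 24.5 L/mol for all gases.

1759 g

n(B) = 226.0 / 24.5 = 9.224 mol
n(R) = 2.40 × 1680/1000 = 4.032 mol
n/ν for B = 9.224/4 = 2.306
n/ν for R = 4.032/1 = 4.032
Smallest n/ν is B → limiting reagent.
n(T) = (2/4) × 9.224 = 4.612 mol
mass = 4.612 × 381.36 = 1759 g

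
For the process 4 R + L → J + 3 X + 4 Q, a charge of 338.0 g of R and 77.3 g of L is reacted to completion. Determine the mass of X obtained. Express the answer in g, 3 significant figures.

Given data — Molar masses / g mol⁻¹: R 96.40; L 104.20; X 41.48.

92.3 g

n(R) = 338.0 / 96.40 = 3.506 mol
n(L) = 77.30 / 104.20 = 0.7418 mol
n/ν for R = 3.506/4 = 0.8765
n/ν for L = 0.7418/1 = 0.7418
Smallest n/ν is L → limiting reagent.
n(X) = (3/1) × 0.7418 = 2.225 mol
mass = 2.225 × 41.48 = 92.29 g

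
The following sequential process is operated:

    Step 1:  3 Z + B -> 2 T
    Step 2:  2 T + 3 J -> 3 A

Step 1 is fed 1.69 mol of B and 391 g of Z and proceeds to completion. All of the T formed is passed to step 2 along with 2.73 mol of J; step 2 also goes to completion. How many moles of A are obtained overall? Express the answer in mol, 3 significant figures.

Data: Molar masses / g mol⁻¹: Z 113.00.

Step 1:
n(B) = 1.690 mol
n(Z) = 391.0 / 113.00 = 3.460 mol
n/ν → B: 1.690, Z: 1.153; Z is limiting.
n(T) produced = (2/3) × 3.460 = 2.307 mol
Step 2:
n(T) available = 2.307 mol
n(J) = 2.730 mol
n/ν → T: 1.154, J: 0.9100; J is limiting.
n(A) = (3/3) × 2.730 = 2.730 mol

2.73 mol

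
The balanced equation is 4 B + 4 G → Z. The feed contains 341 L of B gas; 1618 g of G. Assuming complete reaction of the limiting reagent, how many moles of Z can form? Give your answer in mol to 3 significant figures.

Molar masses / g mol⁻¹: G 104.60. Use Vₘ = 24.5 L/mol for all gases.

n(B) = 341.0 / 24.5 = 13.92 mol
n(G) = 1618 / 104.60 = 15.47 mol
n/ν → B: 3.480, G: 3.868; B is limiting.
n(Z) = (1/4) × 13.92 = 3.480 mol

3.48 mol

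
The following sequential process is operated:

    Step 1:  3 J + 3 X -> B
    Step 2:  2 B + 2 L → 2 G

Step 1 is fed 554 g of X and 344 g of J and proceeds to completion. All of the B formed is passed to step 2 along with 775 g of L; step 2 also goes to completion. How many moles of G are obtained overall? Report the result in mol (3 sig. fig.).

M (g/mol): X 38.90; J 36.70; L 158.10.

Step 1:
n(X) = 554.0 / 38.90 = 14.24 mol
n(J) = 344.0 / 36.70 = 9.373 mol
n/ν for X = 14.24/3 = 4.747
n/ν for J = 9.373/3 = 3.124
Smallest n/ν is J → limiting reagent.
n(B) produced = (1/3) × 9.373 = 3.124 mol
Step 2:
n(B) available = 3.124 mol
n(L) = 775.0 / 158.10 = 4.902 mol
n/ν for B = 3.124/2 = 1.562
n/ν for L = 4.902/2 = 2.451
Smallest n/ν is B → limiting reagent.
n(G) = (2/2) × 3.124 = 3.124 mol

3.12 mol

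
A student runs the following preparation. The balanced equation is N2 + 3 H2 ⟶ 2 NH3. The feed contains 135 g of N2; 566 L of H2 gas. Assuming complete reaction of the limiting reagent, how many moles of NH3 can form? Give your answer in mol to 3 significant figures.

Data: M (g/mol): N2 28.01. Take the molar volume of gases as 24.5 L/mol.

9.64 mol

n(N2) = 135.0 / 28.01 = 4.820 mol
n(H2) = 566.0 / 24.5 = 23.10 mol
n/ν for N2 = 4.820/1 = 4.820
n/ν for H2 = 23.10/3 = 7.700
Smallest n/ν is N2 → limiting reagent.
n(NH3) = (2/1) × 4.820 = 9.640 mol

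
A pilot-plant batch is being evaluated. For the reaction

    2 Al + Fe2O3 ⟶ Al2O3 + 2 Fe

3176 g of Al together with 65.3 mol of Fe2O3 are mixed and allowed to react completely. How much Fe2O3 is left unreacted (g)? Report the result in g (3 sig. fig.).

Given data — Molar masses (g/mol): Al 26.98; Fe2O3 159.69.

1030 g

n(Al) = 3176 / 26.98 = 117.7 mol
n(Fe2O3) = 65.30 mol
n/ν for Al = 117.7/2 = 58.85
n/ν for Fe2O3 = 65.30/1 = 65.30
Smallest n/ν is Al → limiting reagent.
Fe2O3 consumed = (1/2) × 117.7 = 58.85 mol
Fe2O3 remaining = 65.30 − 58.85 = 6.450 mol
mass = 6.450 × 159.69 = 1030 g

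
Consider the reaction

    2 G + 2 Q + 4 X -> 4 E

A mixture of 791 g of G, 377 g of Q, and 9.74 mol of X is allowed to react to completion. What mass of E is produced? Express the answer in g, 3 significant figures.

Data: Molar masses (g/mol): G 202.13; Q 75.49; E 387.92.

3040 g

n(G) = 791.0 / 202.13 = 3.913 mol
n(Q) = 377.0 / 75.49 = 4.994 mol
n(X) = 9.740 mol
n/ν for G = 3.913/2 = 1.957
n/ν for Q = 4.994/2 = 2.497
n/ν for X = 9.740/4 = 2.435
Smallest n/ν is G → limiting reagent.
n(E) = (4/2) × 3.913 = 7.826 mol
mass = 7.826 × 387.92 = 3036 g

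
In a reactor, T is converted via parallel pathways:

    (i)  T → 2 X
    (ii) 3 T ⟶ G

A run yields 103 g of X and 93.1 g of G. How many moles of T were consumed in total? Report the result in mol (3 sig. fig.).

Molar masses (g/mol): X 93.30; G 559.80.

1.05 mol

n(X) = 103 / 93.30 = 1.104 mol
n(G) = 93.1 / 559.80 = 0.1663 mol
n(T) via (i) = (1/2)×1.104 = 0.5520 mol
n(T) via (ii) = (3/1)×0.1663 = 0.4989 mol
total n(T) = 0.5520 + 0.4989 = 1.051 mol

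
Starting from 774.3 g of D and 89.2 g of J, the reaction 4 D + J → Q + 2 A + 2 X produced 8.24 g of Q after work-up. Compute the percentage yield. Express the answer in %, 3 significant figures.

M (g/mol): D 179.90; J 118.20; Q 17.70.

61.7 %

n(D) = 774.3 / 179.90 = 4.304 mol
n(J) = 89.20 / 118.20 = 0.7547 mol
n/ν → D: 1.076, J: 0.7547; J is limiting.
theoretical n(Q) = (1/1) × 0.7547 = 0.7547 mol → 13.36 g
% yield = 8.24 / 13.36 × 100 = 61.68 %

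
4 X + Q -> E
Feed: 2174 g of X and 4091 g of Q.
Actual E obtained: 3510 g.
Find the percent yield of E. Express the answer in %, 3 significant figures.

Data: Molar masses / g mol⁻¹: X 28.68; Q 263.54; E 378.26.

n(X) = 2174 / 28.68 = 75.80 mol
n(Q) = 4091 / 263.54 = 15.52 mol
n/ν → X: 18.95, Q: 15.52; Q is limiting.
theoretical n(E) = (1/1) × 15.52 = 15.52 mol → 5871 g
% yield = 3510 / 5871 × 100 = 59.79 %

59.8 %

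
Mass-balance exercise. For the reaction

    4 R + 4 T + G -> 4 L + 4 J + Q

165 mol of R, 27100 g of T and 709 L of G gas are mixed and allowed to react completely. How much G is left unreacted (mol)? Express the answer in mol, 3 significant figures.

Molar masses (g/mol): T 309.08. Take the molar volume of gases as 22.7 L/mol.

n(R) = 165.0 mol
n(T) = 27100 / 309.08 = 87.68 mol
n(G) = 709.0 / 22.7 = 31.23 mol
n/ν for R = 165.0/4 = 41.25
n/ν for T = 87.68/4 = 21.92
n/ν for G = 31.23/1 = 31.23
Smallest n/ν is T → limiting reagent.
G consumed = (1/4) × 87.68 = 21.92 mol
G remaining = 31.23 − 21.92 = 9.310 mol

9.31 mol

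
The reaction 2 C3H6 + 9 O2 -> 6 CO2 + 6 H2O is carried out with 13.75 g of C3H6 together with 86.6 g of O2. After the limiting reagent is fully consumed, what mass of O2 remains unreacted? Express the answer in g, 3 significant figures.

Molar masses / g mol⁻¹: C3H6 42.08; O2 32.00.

39.5 g

n(C3H6) = 13.75 / 42.08 = 0.3268 mol
n(O2) = 86.60 / 32.00 = 2.706 mol
n/ν → C3H6: 0.1634, O2: 0.3007; C3H6 is limiting.
O2 consumed = (9/2) × 0.3268 = 1.471 mol
O2 remaining = 2.706 − 1.471 = 1.235 mol
mass = 1.235 × 32.00 = 39.52 g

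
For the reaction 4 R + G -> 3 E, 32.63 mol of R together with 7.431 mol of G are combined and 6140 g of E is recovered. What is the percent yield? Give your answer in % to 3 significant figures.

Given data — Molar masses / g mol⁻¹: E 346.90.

79.4 %

n(R) = 32.63 mol
n(G) = 7.431 mol
n/ν for R = 32.63/4 = 8.158
n/ν for G = 7.431/1 = 7.431
Smallest n/ν is G → limiting reagent.
theoretical n(E) = (3/1) × 7.431 = 22.29 mol → 7732 g
% yield = 6140 / 7732 × 100 = 79.41 %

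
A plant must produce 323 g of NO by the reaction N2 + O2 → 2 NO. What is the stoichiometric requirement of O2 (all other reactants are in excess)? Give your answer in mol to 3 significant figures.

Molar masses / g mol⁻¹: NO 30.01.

5.38 mol

n(NO) = 323 / 30.01 = 10.76 mol
n(O2) = (1/2) × 10.76 = 5.380 mol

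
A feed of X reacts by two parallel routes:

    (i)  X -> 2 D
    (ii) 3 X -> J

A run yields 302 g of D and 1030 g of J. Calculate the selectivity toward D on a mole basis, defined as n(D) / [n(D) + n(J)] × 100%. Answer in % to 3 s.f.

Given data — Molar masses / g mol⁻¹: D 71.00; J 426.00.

n(D) = 302 / 71.00 = 4.254 mol
n(J) = 1030 / 426.00 = 2.418 mol
selectivity = 4.254/(4.254+2.418) × 100 = 63.76 %

63.8 %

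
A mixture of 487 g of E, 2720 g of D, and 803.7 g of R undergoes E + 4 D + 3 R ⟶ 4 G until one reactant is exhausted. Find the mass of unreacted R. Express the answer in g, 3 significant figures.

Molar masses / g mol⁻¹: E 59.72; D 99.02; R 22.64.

337 g

n(E) = 487.0 / 59.72 = 8.155 mol
n(D) = 2720 / 99.02 = 27.47 mol
n(R) = 803.7 / 22.64 = 35.50 mol
n/ν for E = 8.155/1 = 8.155
n/ν for D = 27.47/4 = 6.868
n/ν for R = 35.50/3 = 11.83
Smallest n/ν is D → limiting reagent.
R consumed = (3/4) × 27.47 = 20.60 mol
R remaining = 35.50 − 20.60 = 14.90 mol
mass = 14.90 × 22.64 = 337.3 g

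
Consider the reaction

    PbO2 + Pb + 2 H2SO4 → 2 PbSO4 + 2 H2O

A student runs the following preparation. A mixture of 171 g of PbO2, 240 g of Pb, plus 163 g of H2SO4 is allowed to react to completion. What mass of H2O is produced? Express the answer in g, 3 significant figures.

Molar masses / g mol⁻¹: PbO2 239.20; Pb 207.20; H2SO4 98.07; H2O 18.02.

25.8 g

n(PbO2) = 171.0 / 239.20 = 0.7149 mol
n(Pb) = 240.0 / 207.20 = 1.158 mol
n(H2SO4) = 163.0 / 98.07 = 1.662 mol
n/ν for PbO2 = 0.7149/1 = 0.7149
n/ν for Pb = 1.158/1 = 1.158
n/ν for H2SO4 = 1.662/2 = 0.8310
Smallest n/ν is PbO2 → limiting reagent.
n(H2O) = (2/1) × 0.7149 = 1.430 mol
mass = 1.430 × 18.02 = 25.77 g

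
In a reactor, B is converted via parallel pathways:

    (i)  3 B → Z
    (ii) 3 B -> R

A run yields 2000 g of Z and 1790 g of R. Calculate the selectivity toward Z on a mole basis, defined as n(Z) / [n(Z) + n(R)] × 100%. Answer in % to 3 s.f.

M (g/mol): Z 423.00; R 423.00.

52.8 %

n(Z) = 2000 / 423.00 = 4.728 mol
n(R) = 1790 / 423.00 = 4.232 mol
selectivity = 4.728/(4.728+4.232) × 100 = 52.77 %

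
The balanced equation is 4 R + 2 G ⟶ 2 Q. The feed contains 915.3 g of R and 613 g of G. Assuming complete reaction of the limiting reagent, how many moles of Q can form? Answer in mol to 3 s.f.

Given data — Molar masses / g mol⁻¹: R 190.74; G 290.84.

2.11 mol

n(R) = 915.3 / 190.74 = 4.799 mol
n(G) = 613.0 / 290.84 = 2.108 mol
n/ν for R = 4.799/4 = 1.200
n/ν for G = 2.108/2 = 1.054
Smallest n/ν is G → limiting reagent.
n(Q) = (2/2) × 2.108 = 2.108 mol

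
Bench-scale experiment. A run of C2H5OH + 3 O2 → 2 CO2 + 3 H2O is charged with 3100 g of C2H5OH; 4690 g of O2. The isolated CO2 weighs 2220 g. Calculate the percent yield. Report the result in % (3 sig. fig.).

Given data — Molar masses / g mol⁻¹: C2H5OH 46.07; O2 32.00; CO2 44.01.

n(C2H5OH) = 3100 / 46.07 = 67.29 mol
n(O2) = 4690 / 32.00 = 146.6 mol
n/ν for C2H5OH = 67.29/1 = 67.29
n/ν for O2 = 146.6/3 = 48.87
Smallest n/ν is O2 → limiting reagent.
theoretical n(CO2) = (2/3) × 146.6 = 97.73 mol → 4301 g
% yield = 2220 / 4301 × 100 = 51.62 %

51.6 %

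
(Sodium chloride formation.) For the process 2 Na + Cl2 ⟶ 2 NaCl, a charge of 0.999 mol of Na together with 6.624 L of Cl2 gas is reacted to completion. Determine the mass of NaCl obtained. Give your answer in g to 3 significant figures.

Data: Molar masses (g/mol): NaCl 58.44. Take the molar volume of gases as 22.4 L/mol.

34.6 g

n(Na) = 0.9990 mol
n(Cl2) = 6.624 / 22.4 = 0.2957 mol
n/ν for Na = 0.9990/2 = 0.4995
n/ν for Cl2 = 0.2957/1 = 0.2957
Smallest n/ν is Cl2 → limiting reagent.
n(NaCl) = (2/1) × 0.2957 = 0.5914 mol
mass = 0.5914 × 58.44 = 34.56 g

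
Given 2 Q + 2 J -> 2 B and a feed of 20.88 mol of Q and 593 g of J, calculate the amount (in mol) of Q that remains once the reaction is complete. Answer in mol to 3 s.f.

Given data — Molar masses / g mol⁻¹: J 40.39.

6.20 mol

n(Q) = 20.88 mol
n(J) = 593.0 / 40.39 = 14.68 mol
n/ν → Q: 10.44, J: 7.340; J is limiting.
Q consumed = (2/2) × 14.68 = 14.68 mol
Q remaining = 20.88 − 14.68 = 6.200 mol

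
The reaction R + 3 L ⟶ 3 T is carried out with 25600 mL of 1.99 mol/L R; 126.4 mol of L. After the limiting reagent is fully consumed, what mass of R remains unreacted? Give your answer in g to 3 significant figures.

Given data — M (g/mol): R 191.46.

n(R) = 1.99 × 25600/1000 = 50.94 mol
n(L) = 126.4 mol
n/ν for R = 50.94/1 = 50.94
n/ν for L = 126.4/3 = 42.13
Smallest n/ν is L → limiting reagent.
R consumed = (1/3) × 126.4 = 42.13 mol
R remaining = 50.94 − 42.13 = 8.810 mol
mass = 8.810 × 191.46 = 1687 g

1690 g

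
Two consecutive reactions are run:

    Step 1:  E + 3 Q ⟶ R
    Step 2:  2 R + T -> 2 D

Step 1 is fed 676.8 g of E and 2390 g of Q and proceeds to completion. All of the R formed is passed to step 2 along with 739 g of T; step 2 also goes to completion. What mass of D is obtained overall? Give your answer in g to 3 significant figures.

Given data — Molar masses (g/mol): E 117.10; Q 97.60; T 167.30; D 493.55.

2850 g

Step 1:
n(E) = 676.8 / 117.10 = 5.780 mol
n(Q) = 2390 / 97.60 = 24.49 mol
n/ν for E = 5.780/1 = 5.780
n/ν for Q = 24.49/3 = 8.163
Smallest n/ν is E → limiting reagent.
n(R) produced = (1/1) × 5.780 = 5.780 mol
Step 2:
n(R) available = 5.780 mol
n(T) = 739.0 / 167.30 = 4.417 mol
n/ν for R = 5.780/2 = 2.890
n/ν for T = 4.417/1 = 4.417
Smallest n/ν is R → limiting reagent.
n(D) = (2/2) × 5.780 = 5.780 mol
mass = 5.780 × 493.55 = 2853 g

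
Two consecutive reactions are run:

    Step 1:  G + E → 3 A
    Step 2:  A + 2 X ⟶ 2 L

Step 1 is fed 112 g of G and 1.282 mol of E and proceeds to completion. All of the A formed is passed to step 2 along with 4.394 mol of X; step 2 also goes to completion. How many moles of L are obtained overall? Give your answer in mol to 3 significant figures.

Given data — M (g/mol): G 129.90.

4.39 mol

Step 1:
n(G) = 112.0 / 129.90 = 0.8622 mol
n(E) = 1.282 mol
n/ν for G = 0.8622/1 = 0.8622
n/ν for E = 1.282/1 = 1.282
Smallest n/ν is G → limiting reagent.
n(A) produced = (3/1) × 0.8622 = 2.587 mol
Step 2:
n(A) available = 2.587 mol
n(X) = 4.394 mol
n/ν for A = 2.587/1 = 2.587
n/ν for X = 4.394/2 = 2.197
Smallest n/ν is X → limiting reagent.
n(L) = (2/2) × 4.394 = 4.394 mol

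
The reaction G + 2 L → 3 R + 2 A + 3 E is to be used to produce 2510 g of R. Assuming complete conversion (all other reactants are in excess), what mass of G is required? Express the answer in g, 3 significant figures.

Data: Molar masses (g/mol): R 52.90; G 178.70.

n(R) = 2510 / 52.90 = 47.45 mol
n(G) = (1/3) × 47.45 = 15.82 mol
mass = 15.82 × 178.70 = 2827 g

2830 g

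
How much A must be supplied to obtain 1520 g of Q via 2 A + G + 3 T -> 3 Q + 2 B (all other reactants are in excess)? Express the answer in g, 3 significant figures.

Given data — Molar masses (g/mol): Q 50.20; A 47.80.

n(Q) = 1520 / 50.20 = 30.28 mol
n(A) = (2/3) × 30.28 = 20.19 mol
mass = 20.19 × 47.80 = 965.1 g

965 g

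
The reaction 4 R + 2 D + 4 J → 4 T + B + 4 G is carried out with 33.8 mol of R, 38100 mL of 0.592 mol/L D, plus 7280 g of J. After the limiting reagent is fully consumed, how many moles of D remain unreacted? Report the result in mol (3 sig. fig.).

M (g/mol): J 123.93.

5.66 mol

n(R) = 33.80 mol
n(D) = 0.592 × 38100/1000 = 22.56 mol
n(J) = 7280 / 123.93 = 58.74 mol
n/ν → R: 8.450, D: 11.28, J: 14.69; R is limiting.
D consumed = (2/4) × 33.80 = 16.90 mol
D remaining = 22.56 − 16.90 = 5.660 mol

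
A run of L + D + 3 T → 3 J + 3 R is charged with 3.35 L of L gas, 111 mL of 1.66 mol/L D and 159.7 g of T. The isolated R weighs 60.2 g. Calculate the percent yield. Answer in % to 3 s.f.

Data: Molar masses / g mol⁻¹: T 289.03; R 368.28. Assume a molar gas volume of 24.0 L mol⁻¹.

39.0 %

n(L) = 3.350 / 24.0 = 0.1396 mol
n(D) = 1.66 × 111.0/1000 = 0.1843 mol
n(T) = 159.7 / 289.03 = 0.5525 mol
n/ν → L: 0.1396, D: 0.1843, T: 0.1842; L is limiting.
theoretical n(R) = (3/1) × 0.1396 = 0.4188 mol → 154.2 g
% yield = 60.2 / 154.2 × 100 = 39.04 %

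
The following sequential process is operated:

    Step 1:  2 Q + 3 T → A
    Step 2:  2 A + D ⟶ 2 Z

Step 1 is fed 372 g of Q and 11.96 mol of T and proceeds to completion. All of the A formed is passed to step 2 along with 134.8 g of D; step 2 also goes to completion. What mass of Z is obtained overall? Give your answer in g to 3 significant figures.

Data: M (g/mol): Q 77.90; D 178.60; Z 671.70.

1010 g

Step 1:
n(Q) = 372.0 / 77.90 = 4.775 mol
n(T) = 11.96 mol
n/ν for Q = 4.775/2 = 2.388
n/ν for T = 11.96/3 = 3.987
Smallest n/ν is Q → limiting reagent.
n(A) produced = (1/2) × 4.775 = 2.388 mol
Step 2:
n(A) available = 2.388 mol
n(D) = 134.8 / 178.60 = 0.7548 mol
n/ν for A = 2.388/2 = 1.194
n/ν for D = 0.7548/1 = 0.7548
Smallest n/ν is D → limiting reagent.
n(Z) = (2/1) × 0.7548 = 1.510 mol
mass = 1.510 × 671.70 = 1014 g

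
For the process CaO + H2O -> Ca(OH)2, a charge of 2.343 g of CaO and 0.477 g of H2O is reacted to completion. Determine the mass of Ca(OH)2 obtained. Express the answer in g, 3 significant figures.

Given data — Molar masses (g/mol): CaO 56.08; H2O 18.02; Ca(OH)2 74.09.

n(CaO) = 2.343 / 56.08 = 0.04178 mol
n(H2O) = 0.4770 / 18.02 = 0.02647 mol
n/ν for CaO = 0.04178/1 = 0.04178
n/ν for H2O = 0.02647/1 = 0.02647
Smallest n/ν is H2O → limiting reagent.
n(Ca(OH)2) = (1/1) × 0.02647 = 0.02647 mol
mass = 0.02647 × 74.09 = 1.961 g

1.96 g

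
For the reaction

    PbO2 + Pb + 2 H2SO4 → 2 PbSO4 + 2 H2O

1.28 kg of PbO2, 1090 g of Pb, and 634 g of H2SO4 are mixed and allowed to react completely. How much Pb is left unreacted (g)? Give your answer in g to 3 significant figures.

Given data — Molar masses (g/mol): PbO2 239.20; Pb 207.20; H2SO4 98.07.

420 g

n(PbO2) = 1.280×1000 / 239.20 = 5.351 mol
n(Pb) = 1090 / 207.20 = 5.261 mol
n(H2SO4) = 634.0 / 98.07 = 6.465 mol
n/ν for PbO2 = 5.351/1 = 5.351
n/ν for Pb = 5.261/1 = 5.261
n/ν for H2SO4 = 6.465/2 = 3.233
Smallest n/ν is H2SO4 → limiting reagent.
Pb consumed = (1/2) × 6.465 = 3.233 mol
Pb remaining = 5.261 − 3.233 = 2.028 mol
mass = 2.028 × 207.20 = 420.2 g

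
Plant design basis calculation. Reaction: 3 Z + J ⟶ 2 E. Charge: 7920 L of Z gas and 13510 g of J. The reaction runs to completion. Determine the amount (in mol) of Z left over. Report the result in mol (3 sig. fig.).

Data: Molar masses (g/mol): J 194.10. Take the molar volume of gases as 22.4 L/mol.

n(Z) = 7920 / 22.4 = 353.6 mol
n(J) = 13510 / 194.10 = 69.60 mol
n/ν for Z = 353.6/3 = 117.9
n/ν for J = 69.60/1 = 69.60
Smallest n/ν is J → limiting reagent.
Z consumed = (3/1) × 69.60 = 208.8 mol
Z remaining = 353.6 − 208.8 = 144.8 mol

145 mol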